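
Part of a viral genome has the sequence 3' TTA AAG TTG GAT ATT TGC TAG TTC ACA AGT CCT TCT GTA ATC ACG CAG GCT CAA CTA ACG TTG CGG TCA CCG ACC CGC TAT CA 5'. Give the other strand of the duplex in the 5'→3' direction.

The strand is given 3'→5', so its complement runs 5'→3' in the same left-to-right order: pair each base A↔T, G↔C.

5'-AATTTCAACCTATAAACGATCAAGTGTTCAGGAAGACATTAGTGCGTCCGAGTTGATTGCAACGCCAGTGGCTGGGCGATAGT-3'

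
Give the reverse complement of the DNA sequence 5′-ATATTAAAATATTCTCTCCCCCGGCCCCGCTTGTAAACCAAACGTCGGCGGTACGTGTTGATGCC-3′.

5′-GGCATCAACACGTACCGCCGACGTTTGGTTTACAAGCGGGGCCGGGGGAGAGAATATTTTAATAT-3′

Complement each base (A↔T, G↔C): TATAATTTTATAAGAGAGGGGGCCGGGGCGAACATTTGGTTTGCAGCCGCCATGCACAACTACGG. Then reverse.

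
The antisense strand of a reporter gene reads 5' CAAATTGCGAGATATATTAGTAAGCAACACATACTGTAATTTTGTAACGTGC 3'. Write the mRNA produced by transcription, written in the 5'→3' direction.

5'-GCACGUUACAAAAUUACAGUAUGUGUUGCUUACUAAUAUAUCUCGCAAUUUG-3'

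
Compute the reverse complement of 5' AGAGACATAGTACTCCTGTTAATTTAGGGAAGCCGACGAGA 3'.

5'-TCTCGTCGGCTTCCCTAAATTAACAGGAGTACTATGTCTCT-3'

Complement each base (A↔T, G↔C): TCTCTGTATCATGAGGACAATTAAATCCCTTCGGCTGCTCT. Then reverse.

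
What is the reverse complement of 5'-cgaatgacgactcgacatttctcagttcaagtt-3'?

5'-AACTTGAACTGAGAAATGTCGAGTCGTCATTCG-3'

Reading the sequence 3'→5' and pairing each base (A↔T, G↔C) gives the reverse complement directly.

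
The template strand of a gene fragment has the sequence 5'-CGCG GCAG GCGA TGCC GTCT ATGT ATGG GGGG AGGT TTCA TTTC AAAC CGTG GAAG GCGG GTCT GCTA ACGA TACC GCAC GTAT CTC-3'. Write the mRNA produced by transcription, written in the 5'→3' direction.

RNA polymerase reads the template 3'→5' and synthesizes mRNA 5'→3' by base-pairing (A→U, T→A, G↔C). The complement of the template is GCGCCGTCCGCTACGGCAGATACATACCCCCCTCCAAAGTAAAGTTTGGCACCTTCCGCCCAGACGATTGCTATGGCGTGCATAGAG; antiparallel, so 5'→3' the coding strand is GAGATACGTGCGGTATCGTTAGCAGACCCGCCTTCCACGGTTTGAAATGAAACCTCCCCCCATACATAGACGGCATCGCCTGCCGCG. Replace T with U for the mRNA.

5′-GAGAUACGUGCGGUAUCGUUAGCAGACCCGCCUUCCACGGUUUGAAAUGAAACCUCCCCCCAUACAUAGACGGCAUCGCCUGCCGCG-3′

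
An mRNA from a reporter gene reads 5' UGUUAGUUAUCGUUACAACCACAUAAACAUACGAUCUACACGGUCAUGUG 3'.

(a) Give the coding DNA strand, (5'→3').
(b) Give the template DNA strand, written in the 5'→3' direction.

(a) 5'-TGTTAGTTATCGTTACAACCACATAAACATACGATCTACACGGTCATGTG-3'
(b) 5'-CACATGACCGTGTAGATCGTATGTTTATGTGGTTGTAACGATAACTAACA-3'

(a) The coding strand matches the mRNA with U→T.
(b) The template strand is the reverse complement of the coding strand.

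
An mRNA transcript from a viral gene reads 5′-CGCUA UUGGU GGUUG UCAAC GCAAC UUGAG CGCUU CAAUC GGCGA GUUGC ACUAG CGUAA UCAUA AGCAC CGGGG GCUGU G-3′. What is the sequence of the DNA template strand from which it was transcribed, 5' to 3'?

5'-CACAGCCCCCGGTGCTTATGATTACGCTAGTGCAACTCGCCGATTGAAGCGCTCAAGTTGCGTTGACAACCACCAATAGCG-3'

Replace U with T to get the coding DNA strand: CGCTATTGGTGGTTGTCAACGCAACTTGAGCGCTTCAATCGGCGAGTTGCACTAGCGTAATCATAAGCACCGGGGGCTGTG. The template strand is its reverse complement (complement GCGATAACCACCAACAGTTGCGTTGAACTCGCGAAGTTAGCCGCTCAACGTGATCGCATTAGTATTCGTGGCCCCCGACAC, then reverse).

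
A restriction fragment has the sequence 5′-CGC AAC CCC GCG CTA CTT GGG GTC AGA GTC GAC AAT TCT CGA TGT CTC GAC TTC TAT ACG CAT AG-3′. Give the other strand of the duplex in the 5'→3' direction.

5′-CTATGCGTATAGAAGTCGAGACATCGAGAATTGTCGACTCTGACCCCAAGTAGCGCGGGGTTGCG-3′

Pairing A↔T and G↔C gives GCGTTGGGGCGCGATGAACCCCAGTCTCAGCTGTTAAGAGCTACAGAGCTGAAGATATGCGTATC, running 3'→5'. Reverse for the 5'→3' convention.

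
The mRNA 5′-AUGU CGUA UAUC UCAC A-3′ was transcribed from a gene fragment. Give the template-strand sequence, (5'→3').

5'-TGTGAGATATACGACAT-3'

Replace U with T to get the coding DNA strand: ATGTCGTATATCTCACA. The template strand is its reverse complement (complement TACAGCATATAGAGTGT, then reverse).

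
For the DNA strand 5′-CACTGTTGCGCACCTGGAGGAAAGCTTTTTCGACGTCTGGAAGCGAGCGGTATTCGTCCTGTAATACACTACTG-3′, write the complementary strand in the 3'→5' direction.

3'-GTGACAACGCGTGGACCTCCTTTCGAAAAAGCTGCAGACCTTCGCTCGCCATAAGCAGGACATTATGTGATGAC-5'

Base-pairing A↔T, G↔C gives the complement. The complementary strand is antiparallel, so paired with a 5'→3' strand it runs 3'→5'.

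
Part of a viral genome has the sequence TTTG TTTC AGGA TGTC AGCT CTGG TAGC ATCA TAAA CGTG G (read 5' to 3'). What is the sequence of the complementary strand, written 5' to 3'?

5'-CCACGTTTATGATGCTACCAGAGCTGACATCCTGAAACAAA-3'

Pairing A↔T and G↔C gives AAACAAAGTCCTACAGTCGAGACCATCGTAGTATTTGCACC, running 3'→5'. Reverse for the 5'→3' convention.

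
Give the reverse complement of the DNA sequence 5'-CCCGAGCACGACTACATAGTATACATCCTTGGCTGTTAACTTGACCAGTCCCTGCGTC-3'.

5'-GACGCAGGGACTGGTCAAGTTAACAGCCAAGGATGTATACTATGTAGTCGTGCTCGGG-3'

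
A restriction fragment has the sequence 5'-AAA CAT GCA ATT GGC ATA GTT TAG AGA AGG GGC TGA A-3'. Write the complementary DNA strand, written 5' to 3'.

The complement of AAACATGCAATTGGCATAGTTTAGAGAAGGGGCTGAA is TTTGTACGTTAACCGTATCAAATCTCTTCCCCGACTT (A↔T, G↔C). DNA strands are antiparallel, so the complementary strand runs 3'→5'; reversing gives the 5'→3' form.

5'-TTCAGCCCCTTCTCTAAACTATGCCAATTGCATGTTT-3'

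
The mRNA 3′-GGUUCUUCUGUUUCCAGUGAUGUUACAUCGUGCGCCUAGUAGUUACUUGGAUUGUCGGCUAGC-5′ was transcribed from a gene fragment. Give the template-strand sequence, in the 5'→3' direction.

5'-CCAAGAAGACAAAGGTCACTACAATGTAGCACGCGGATCATCAATGAACCTAACAGCCGATCG-3'

Written 5'→3' the mRNA is CGAUCGGCUGUUAGGUUCAUUGAUGAUCCGCGUGCUACAUUGUAGUGACCUUUGUCUUCUUGG, so the coding DNA strand is CGATCGGCTGTTAGGTTCATTGATGATCCGCGTGCTACATTGTAGTGACCTTTGTCTTCTTGG. The template is its reverse complement.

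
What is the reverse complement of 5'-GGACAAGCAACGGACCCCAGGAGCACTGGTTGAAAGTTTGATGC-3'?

Complement each base (A↔T, G↔C): CCTGTTCGTTGCCTGGGGTCCTCGTGACCAACTTTCAAACTACG. Then reverse.

5'-GCATCAAACTTTCAACCAGTGCTCCTGGGGTCCGTTGCTTGTCC-3'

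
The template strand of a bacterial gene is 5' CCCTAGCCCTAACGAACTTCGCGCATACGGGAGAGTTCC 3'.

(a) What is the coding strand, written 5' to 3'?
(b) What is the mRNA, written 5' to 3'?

(a) The coding strand is the reverse complement of the template: complement GGGATCGGGATTGCTTGAAGCGCGTATGCCCTCTCAAGG, then reverse.
(b) mRNA has the coding-strand sequence with T→U.

(a) 5'-GGAACTCTCCCGTATGCGCGAAGTTCGTTAGGGCTAGGG-3'
(b) 5'-GGAACUCUCCCGUAUGCGCGAAGUUCGUUAGGGCUAGGG-3'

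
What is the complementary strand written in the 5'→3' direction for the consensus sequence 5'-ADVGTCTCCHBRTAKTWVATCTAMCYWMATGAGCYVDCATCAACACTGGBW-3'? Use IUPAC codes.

5'-WVCCAGTGTTGATGHBRGCTCATKWRGKTAGATBWAMTAYVDGGAGACBHT-3'

Standard pairs A↔T, G↔C; ambiguity codes pair R↔Y, M↔K, W↔W, B↔V, D↔H. Complement (THBCAGAGGDVYATMAWBTAGATKGRWKTACTCGRBHGTAGTTGTGACCVW), then reverse for 5'→3'.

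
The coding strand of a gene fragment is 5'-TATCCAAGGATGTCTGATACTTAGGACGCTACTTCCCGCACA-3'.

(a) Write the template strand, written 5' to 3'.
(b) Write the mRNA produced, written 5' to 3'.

(a) 5'-TGTGCGGGAAGTAGCGTCCTAAGTATCAGACATCCTTGGATA-3'
(b) 5'-UAUCCAAGGAUGUCUGAUACUUAGGACGCUACUUCCCGCACA-3'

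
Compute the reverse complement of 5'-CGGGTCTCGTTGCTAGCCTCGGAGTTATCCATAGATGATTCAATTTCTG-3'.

Reading the sequence 3'→5' and pairing each base (A↔T, G↔C) gives the reverse complement directly.

5'-CAGAAATTGAATCATCTATGGATAACTCCGAGGCTAGCAACGAGACCCG-3'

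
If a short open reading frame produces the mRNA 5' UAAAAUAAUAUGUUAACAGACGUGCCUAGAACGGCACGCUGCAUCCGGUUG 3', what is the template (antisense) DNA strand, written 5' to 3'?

5'-CAACCGGATGCAGCGTGCCGTTCTAGGCACGTCTGTTAACATATTATTTTA-3'

Replace U with T to get the coding DNA strand: TAAAATAATATGTTAACAGACGTGCCTAGAACGGCACGCTGCATCCGGTTG. The template strand is its reverse complement (complement ATTTTATTATACAATTGTCTGCACGGATCTTGCCGTGCGACGTAGGCCAAC, then reverse).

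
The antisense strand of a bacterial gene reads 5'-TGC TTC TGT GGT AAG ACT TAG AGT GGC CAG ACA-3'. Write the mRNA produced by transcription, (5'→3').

The mRNA has the sequence of the coding strand (reverse complement of the template) with T→U. Reverse complement of TGCTTCTGTGGTAAGACTTAGAGTGGCCAGACA is TGTCTGGCCACTCTAAGTCTTACCACAGAAGCA; then T→U.

5'-UGUCUGGCCACUCUAAGUCUUACCACAGAAGCA-3'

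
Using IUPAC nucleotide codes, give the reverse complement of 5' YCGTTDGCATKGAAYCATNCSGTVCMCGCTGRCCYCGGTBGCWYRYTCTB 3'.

5'-VAGARYRWGCVACCGRGGYCAGCGKGBACSGNATGRTTCMATGCHAACGR-3'

Standard pairs A↔T, G↔C; ambiguity codes pair R↔Y, M↔K, W↔W, S↔S, B↔V, D↔H, N↔N. Complement (RGCAAHCGTAMCTTRGTANGSCABGKGCGACYGGRGCCAVCGWRYRAGAV), then reverse for 5'→3'.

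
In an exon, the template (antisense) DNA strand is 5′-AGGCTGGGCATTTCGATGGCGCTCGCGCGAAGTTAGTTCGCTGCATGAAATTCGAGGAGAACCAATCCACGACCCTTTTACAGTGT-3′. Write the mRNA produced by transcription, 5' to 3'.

5'-ACACUGUAAAAGGGUCGUGGAUUGGUUCUCCUCGAAUUUCAUGCAGCGAACUAACUUCGCGCGAGCGCCAUCGAAAUGCCCAGCCU-3'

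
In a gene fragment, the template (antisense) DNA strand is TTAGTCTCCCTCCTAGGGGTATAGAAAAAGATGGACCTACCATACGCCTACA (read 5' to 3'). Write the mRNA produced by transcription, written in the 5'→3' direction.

The mRNA has the sequence of the coding strand (reverse complement of the template) with T→U. Reverse complement of TTAGTCTCCCTCCTAGGGGTATAGAAAAAGATGGACCTACCATACGCCTACA is TGTAGGCGTATGGTAGGTCCATCTTTTTCTATACCCCTAGGAGGGAGACTAA; then T→U.

5'-UGUAGGCGUAUGGUAGGUCCAUCUUUUUCUAUACCCCUAGGAGGGAGACUAA-3'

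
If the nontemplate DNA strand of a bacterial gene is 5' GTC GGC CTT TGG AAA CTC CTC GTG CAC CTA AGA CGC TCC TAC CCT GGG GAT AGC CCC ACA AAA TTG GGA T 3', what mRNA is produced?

The mRNA is synthesized from the template strand, so it matches the coding strand with T replaced by U.

5'-GUCGGCCUUUGGAAACUCCUCGUGCACCUAAGACGCUCCUACCCUGGGGAUAGCCCCACAAAAUUGGGAU-3'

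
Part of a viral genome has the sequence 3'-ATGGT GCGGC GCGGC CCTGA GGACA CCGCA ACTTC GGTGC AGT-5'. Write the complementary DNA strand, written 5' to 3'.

The strand is given 3'→5', so its complement runs 5'→3' in the same left-to-right order: pair each base A↔T, G↔C.

5'-TACCACGCCGCGCCGGGACTCCTGTGGCGTTGAAGCCACGTCA-3'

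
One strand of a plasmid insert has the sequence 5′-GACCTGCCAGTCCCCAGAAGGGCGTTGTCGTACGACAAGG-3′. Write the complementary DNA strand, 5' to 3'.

The complement of GACCTGCCAGTCCCCAGAAGGGCGTTGTCGTACGACAAGG is CTGGACGGTCAGGGGTCTTCCCGCAACAGCATGCTGTTCC (A↔T, G↔C). DNA strands are antiparallel, so the complementary strand runs 3'→5'; reversing gives the 5'→3' form.

5'-CCTTGTCGTACGACAACGCCCTTCTGGGGACTGGCAGGTC-3'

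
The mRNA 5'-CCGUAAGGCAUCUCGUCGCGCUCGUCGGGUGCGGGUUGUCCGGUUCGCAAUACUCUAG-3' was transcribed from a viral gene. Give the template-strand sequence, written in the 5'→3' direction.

5'-CTAGAGTATTGCGAACCGGACAACCCGCACCCGACGAGCGCGACGAGATGCCTTACGG-3'

Replace U with T to get the coding DNA strand: CCGTAAGGCATCTCGTCGCGCTCGTCGGGTGCGGGTTGTCCGGTTCGCAATACTCTAG. The template strand is its reverse complement (complement GGCATTCCGTAGAGCAGCGCGAGCAGCCCACGCCCAACAGGCCAAGCGTTATGAGATC, then reverse).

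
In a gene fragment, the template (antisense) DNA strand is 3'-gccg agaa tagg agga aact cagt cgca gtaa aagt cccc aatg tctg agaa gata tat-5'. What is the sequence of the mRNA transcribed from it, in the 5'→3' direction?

5'-CGGCUCUUAUCCUCCUUUGAGUCAGCGUCAUUUUCAGGGGUUACAGACUCUUCUAUAUA-3'

Reading the template 3'→5' as shown, RNA polymerase pairs each base (A→U, T→A, G↔C) to build mRNA 5'→3' directly.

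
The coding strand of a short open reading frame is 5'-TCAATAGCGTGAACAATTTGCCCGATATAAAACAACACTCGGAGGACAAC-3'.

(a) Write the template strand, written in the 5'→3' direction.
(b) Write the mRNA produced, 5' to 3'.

(a) 5'-GTTGTCCTCCGAGTGTTGTTTTATATCGGGCAAATTGTTCACGCTATTGA-3'
(b) 5'-UCAAUAGCGUGAACAAUUUGCCCGAUAUAAAACAACACUCGGAGGACAAC-3'

(a) The template strand is the reverse complement of the coding strand: complement AGTTATCGCACTTGTTAAACGGGCTATATTTTGTTGTGAGCCTCCTGTTG, then reverse.
(b) mRNA matches the coding strand with T→U.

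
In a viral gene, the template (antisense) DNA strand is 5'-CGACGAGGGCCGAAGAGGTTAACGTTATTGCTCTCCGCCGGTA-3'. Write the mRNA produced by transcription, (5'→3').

5'-UACCGGCGGAGAGCAAUAACGUUAACCUCUUCGGCCCUCGUCG-3'

The mRNA has the sequence of the coding strand (reverse complement of the template) with T→U. Reverse complement of CGACGAGGGCCGAAGAGGTTAACGTTATTGCTCTCCGCCGGTA is TACCGGCGGAGAGCAATAACGTTAACCTCTTCGGCCCTCGTCG; then T→U.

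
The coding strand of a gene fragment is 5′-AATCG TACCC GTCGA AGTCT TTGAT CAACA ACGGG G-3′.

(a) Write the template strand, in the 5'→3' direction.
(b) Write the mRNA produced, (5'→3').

(a) 5'-CCCCGTTGTTGATCAAAGACTTCGACGGGTACGATT-3'
(b) 5′-AAUCGUACCCGUCGAAGUCUUUGAUCAACAACGGGG-3′

(a) The template strand is the reverse complement of the coding strand: complement TTAGCATGGGCAGCTTCAGAAACTAGTTGTTGCCCC, then reverse.
(b) mRNA matches the coding strand with T→U.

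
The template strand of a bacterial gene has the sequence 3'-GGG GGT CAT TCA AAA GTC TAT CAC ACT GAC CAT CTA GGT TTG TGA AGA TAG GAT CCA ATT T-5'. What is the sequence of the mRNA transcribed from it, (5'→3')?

5'-CCCCCAGUAAGUUUUCAGAUAGUGUGACUGGUAGAUCCAAACACUUCUAUCCUAGGUUAAA-3'

Reading the template 3'→5' as shown, RNA polymerase pairs each base (A→U, T→A, G↔C) to build mRNA 5'→3' directly.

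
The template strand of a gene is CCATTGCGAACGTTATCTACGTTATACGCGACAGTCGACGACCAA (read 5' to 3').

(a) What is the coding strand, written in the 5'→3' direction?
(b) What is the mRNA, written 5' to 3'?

(a) The coding strand is the reverse complement of the template: complement GGTAACGCTTGCAATAGATGCAATATGCGCTGTCAGCTGCTGGTT, then reverse.
(b) mRNA has the coding-strand sequence with T→U.

(a) 5′-TTGGTCGTCGACTGTCGCGTATAACGTAGATAACGTTCGCAATGG-3′
(b) 5'-UUGGUCGUCGACUGUCGCGUAUAACGUAGAUAACGUUCGCAAUGG-3'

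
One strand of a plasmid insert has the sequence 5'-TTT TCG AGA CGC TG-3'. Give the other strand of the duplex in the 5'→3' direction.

Pairing A↔T and G↔C gives AAAAGCTCTGCGAC, running 3'→5'. Reverse for the 5'→3' convention.

5'-CAGCGTCTCGAAAA-3'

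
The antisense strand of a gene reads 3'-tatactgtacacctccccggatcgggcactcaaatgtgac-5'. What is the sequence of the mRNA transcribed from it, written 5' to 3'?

Reading the template 3'→5' as shown, RNA polymerase pairs each base (A→U, T→A, G↔C) to build mRNA 5'→3' directly.

5'-AUAUGACAUGUGGAGGGGCCUAGCCCGUGAGUUUACACUG-3'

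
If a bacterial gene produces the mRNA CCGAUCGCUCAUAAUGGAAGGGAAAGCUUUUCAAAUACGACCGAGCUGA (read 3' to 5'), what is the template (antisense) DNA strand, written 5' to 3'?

5′-GGCTAGCGAGTATTACCTTCCCTTTCGAAAAGTTTATGCTGGCTCGACT-3′

Written 5'→3' the mRNA is AGUCGAGCCAGCAUAAACUUUUCGAAAGGGAAGGUAAUACUCGCUAGCC, so the coding DNA strand is AGTCGAGCCAGCATAAACTTTTCGAAAGGGAAGGTAATACTCGCTAGCC. The template is its reverse complement.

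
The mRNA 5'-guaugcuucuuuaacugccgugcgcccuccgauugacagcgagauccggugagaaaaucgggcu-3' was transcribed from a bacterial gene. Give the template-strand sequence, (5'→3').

Replace U with T to get the coding DNA strand: GTATGCTTCTTTAACTGCCGTGCGCCCTCCGATTGACAGCGAGATCCGGTGAGAAAATCGGGCT. The template strand is its reverse complement (complement CATACGAAGAAATTGACGGCACGCGGGAGGCTAACTGTCGCTCTAGGCCACTCTTTTAGCCCGA, then reverse).

5'-AGCCCGATTTTCTCACCGGATCTCGCTGTCAATCGGAGGGCGCACGGCAGTTAAAGAAGCATAC-3'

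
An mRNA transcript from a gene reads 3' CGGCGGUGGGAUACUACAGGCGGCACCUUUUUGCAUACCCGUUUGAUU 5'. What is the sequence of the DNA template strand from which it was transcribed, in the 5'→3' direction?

Written 5'→3' the mRNA is UUAGUUUGCCCAUACGUUUUUCCACGGCGGACAUCAUAGGGUGGCGGC, so the coding DNA strand is TTAGTTTGCCCATACGTTTTTCCACGGCGGACATCATAGGGTGGCGGC. The template is its reverse complement.

5′-GCCGCCACCCTATGATGTCCGCCGTGGAAAAACGTATGGGCAAACTAA-3′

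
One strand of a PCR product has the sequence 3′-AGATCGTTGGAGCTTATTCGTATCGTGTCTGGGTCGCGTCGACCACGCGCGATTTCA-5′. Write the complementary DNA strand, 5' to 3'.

5'-TCTAGCAACCTCGAATAAGCATAGCACAGACCCAGCGCAGCTGGTGCGCGCTAAAGT-3'

The strand is given 3'→5', so its complement runs 5'→3' in the same left-to-right order: pair each base A↔T, G↔C.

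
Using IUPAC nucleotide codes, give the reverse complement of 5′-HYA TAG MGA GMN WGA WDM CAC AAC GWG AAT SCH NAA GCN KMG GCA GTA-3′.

Standard pairs A↔T, G↔C; ambiguity codes pair Y↔R, M↔K, W↔W, S↔S, D↔H, N↔N. Complement (DRTATCKCTCKNWCTWHKGTGTTGCWCTTASGDNTTCGNMKCCGTCAT), then reverse for 5'→3'.

5'-TACTGCCKMNGCTTNDGSATTCWCGTTGTGKHWTCWNKCTCKCTATRD-3'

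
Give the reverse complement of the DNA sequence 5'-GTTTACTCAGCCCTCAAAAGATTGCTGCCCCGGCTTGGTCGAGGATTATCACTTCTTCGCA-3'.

5′-TGCGAAGAAGTGATAATCCTCGACCAAGCCGGGGCAGCAATCTTTTGAGGGCTGAGTAAAC-3′

Reading the sequence 3'→5' and pairing each base (A↔T, G↔C) gives the reverse complement directly.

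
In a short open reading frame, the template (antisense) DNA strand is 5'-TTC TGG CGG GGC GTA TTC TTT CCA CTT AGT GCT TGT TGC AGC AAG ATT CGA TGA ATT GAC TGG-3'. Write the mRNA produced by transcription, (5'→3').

5'-CCAGUCAAUUCAUCGAAUCUUGCUGCAACAAGCACUAAGUGGAAAGAAUACGCCCCGCCAGAA-3'

RNA polymerase reads the template 3'→5' and synthesizes mRNA 5'→3' by base-pairing (A→U, T→A, G↔C). The complement of the template is AAGACCGCCCCGCATAAGAAAGGTGAATCACGAACAACGTCGTTCTAAGCTACTTAACTGACC; antiparallel, so 5'→3' the coding strand is CCAGTCAATTCATCGAATCTTGCTGCAACAAGCACTAAGTGGAAAGAATACGCCCCGCCAGAA. Replace T with U for the mRNA.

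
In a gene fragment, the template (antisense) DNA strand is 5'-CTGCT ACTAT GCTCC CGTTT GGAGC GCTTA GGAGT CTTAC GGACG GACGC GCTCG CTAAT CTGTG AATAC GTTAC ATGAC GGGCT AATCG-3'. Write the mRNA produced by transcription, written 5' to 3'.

5'-CGAUUAGCCCGUCAUGUAACGUAUUCACAGAUUAGCGAGCGCGUCCGUCCGUAAGACUCCUAAGCGCUCCAAACGGGAGCAUAGUAGCAG-3'

The mRNA has the sequence of the coding strand (reverse complement of the template) with T→U. Reverse complement of CTGCTACTATGCTCCCGTTTGGAGCGCTTAGGAGTCTTACGGACGGACGCGCTCGCTAATCTGTGAATACGTTACATGACGGGCTAATCG is CGATTAGCCCGTCATGTAACGTATTCACAGATTAGCGAGCGCGTCCGTCCGTAAGACTCCTAAGCGCTCCAAACGGGAGCATAGTAGCAG; then T→U.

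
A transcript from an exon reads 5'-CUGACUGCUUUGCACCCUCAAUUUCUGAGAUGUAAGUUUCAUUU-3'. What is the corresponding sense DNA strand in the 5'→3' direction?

The coding DNA strand has the same 5'→3' sequence as the mRNA with U replaced by T.

5'-CTGACTGCTTTGCACCCTCAATTTCTGAGATGTAAGTTTCATTT-3'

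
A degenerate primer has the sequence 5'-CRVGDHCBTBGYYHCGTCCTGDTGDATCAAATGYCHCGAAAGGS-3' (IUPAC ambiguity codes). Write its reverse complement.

Standard pairs A↔T, G↔C; ambiguity codes pair R↔Y, S↔S, B↔V, D↔H. Complement (GYBCHDGVAVCRRDGCAGGACHACHTAGTTTACRGDGCTTTCCS), then reverse for 5'→3'.

5′-SCCTTTCGDGRCATTTGATHCAHCAGGACGDRRCVAVGDHCBYG-3′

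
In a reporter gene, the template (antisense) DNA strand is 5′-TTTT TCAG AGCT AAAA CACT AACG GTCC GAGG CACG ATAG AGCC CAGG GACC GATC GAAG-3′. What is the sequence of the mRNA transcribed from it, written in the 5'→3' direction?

5'-CUUCGAUCGGUCCCUGGGCUCUAUCGUGCCUCGGACCGUUAGUGUUUUAGCUCUGAAAAA-3'

The mRNA has the sequence of the coding strand (reverse complement of the template) with T→U. Reverse complement of TTTTTCAGAGCTAAAACACTAACGGTCCGAGGCACGATAGAGCCCAGGGACCGATCGAAG is CTTCGATCGGTCCCTGGGCTCTATCGTGCCTCGGACCGTTAGTGTTTTAGCTCTGAAAAA; then T→U.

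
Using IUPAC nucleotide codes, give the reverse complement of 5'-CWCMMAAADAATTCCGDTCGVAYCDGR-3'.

Standard pairs A↔T, G↔C; ambiguity codes pair R↔Y, M↔K, W↔W, D↔H, V↔B. Complement (GWGKKTTTHTTAAGGCHAGCBTRGHCY), then reverse for 5'→3'.

5'-YCHGRTBCGAHCGGAATTHTTTKKGWG-3'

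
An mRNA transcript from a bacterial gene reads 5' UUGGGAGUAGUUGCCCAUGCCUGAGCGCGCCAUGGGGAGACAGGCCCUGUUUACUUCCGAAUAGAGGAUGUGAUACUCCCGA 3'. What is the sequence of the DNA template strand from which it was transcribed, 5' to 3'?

5'-TCGGGAGTATCACATCCTCTATTCGGAAGTAAACAGGGCCTGTCTCCCCATGGCGCGCTCAGGCATGGGCAACTACTCCCAA-3'

Replace U with T to get the coding DNA strand: TTGGGAGTAGTTGCCCATGCCTGAGCGCGCCATGGGGAGACAGGCCCTGTTTACTTCCGAATAGAGGATGTGATACTCCCGA. The template strand is its reverse complement (complement AACCCTCATCAACGGGTACGGACTCGCGCGGTACCCCTCTGTCCGGGACAAATGAAGGCTTATCTCCTACACTATGAGGGCT, then reverse).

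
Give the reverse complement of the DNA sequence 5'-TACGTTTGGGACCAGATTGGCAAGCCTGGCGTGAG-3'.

Reading the sequence 3'→5' and pairing each base (A↔T, G↔C) gives the reverse complement directly.

5'-CTCACGCCAGGCTTGCCAATCTGGTCCCAAACGTA-3'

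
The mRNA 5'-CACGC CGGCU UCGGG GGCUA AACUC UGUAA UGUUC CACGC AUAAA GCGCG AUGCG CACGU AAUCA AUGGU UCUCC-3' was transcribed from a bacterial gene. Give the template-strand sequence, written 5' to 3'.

5'-GGAGAACCATTGATTACGTGCGCATCGCGCTTTATGCGTGGAACATTACAGAGTTTAGCCCCCGAAGCCGGCGTG-3'

Replace U with T to get the coding DNA strand: CACGCCGGCTTCGGGGGCTAAACTCTGTAATGTTCCACGCATAAAGCGCGATGCGCACGTAATCAATGGTTCTCC. The template strand is its reverse complement (complement GTGCGGCCGAAGCCCCCGATTTGAGACATTACAAGGTGCGTATTTCGCGCTACGCGTGCATTAGTTACCAAGAGG, then reverse).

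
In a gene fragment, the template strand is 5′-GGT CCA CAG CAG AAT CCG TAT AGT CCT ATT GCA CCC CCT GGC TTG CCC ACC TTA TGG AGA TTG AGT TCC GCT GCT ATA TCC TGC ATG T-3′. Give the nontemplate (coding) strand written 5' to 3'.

The coding strand is complementary and antiparallel to the template: take the complement (A↔T, G↔C) and reverse.

5′-ACATGCAGGATATAGCAGCGGAACTCAATCTCCATAAGGTGGGCAAGCCAGGGGGTGCAATAGGACTATACGGATTCTGCTGTGGACC-3′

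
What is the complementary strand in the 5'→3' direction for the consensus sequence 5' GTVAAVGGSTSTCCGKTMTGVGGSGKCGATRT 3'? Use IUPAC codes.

5′-AYATCGMCSCCBCAKAMCGGASASCCBTTBAC-3′

Standard pairs A↔T, G↔C; ambiguity codes pair R↔Y, M↔K, S↔S, V↔B. Complement (CABTTBCCSASAGGCMAKACBCCSCMGCTAYA), then reverse for 5'→3'.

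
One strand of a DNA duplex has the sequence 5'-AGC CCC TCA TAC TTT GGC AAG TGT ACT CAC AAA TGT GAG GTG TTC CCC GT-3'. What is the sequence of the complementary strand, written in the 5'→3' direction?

Pairing A↔T and G↔C gives TCGGGGAGTATGAAACCGTTCACATGAGTGTTTACACTCCACAAGGGGCA, running 3'→5'. Reverse for the 5'→3' convention.

5'-ACGGGGAACACCTCACATTTGTGAGTACACTTGCCAAAGTATGAGGGGCT-3'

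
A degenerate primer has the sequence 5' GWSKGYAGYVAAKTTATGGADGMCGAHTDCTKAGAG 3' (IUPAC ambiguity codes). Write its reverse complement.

5′-CTCTMAGHADTCGKCHTCCATAAMTTBRCTRCMSWC-3′

Standard pairs A↔T, G↔C; ambiguity codes pair Y↔R, M↔K, W↔W, S↔S, D↔H, V↔B. Complement (CWSMCRTCRBTTMAATACCTHCKGCTDAHGAMTCTC), then reverse for 5'→3'.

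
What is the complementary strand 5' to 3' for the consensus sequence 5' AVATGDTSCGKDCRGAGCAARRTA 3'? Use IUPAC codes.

Standard pairs A↔T, G↔C; ambiguity codes pair R↔Y, K↔M, S↔S, D↔H, V↔B. Complement (TBTACHASGCMHGYCTCGTTYYAT), then reverse for 5'→3'.

5'-TAYYTTGCTCYGHMCGSAHCATBT-3'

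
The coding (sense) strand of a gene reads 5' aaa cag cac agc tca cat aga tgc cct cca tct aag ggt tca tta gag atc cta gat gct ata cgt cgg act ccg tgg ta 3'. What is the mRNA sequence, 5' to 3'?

5'-AAACAGCACAGCUCACAUAGAUGCCCUCCAUCUAAGGGUUCAUUAGAGAUCCUAGAUGCUAUACGUCGGACUCCGUGGUA-3'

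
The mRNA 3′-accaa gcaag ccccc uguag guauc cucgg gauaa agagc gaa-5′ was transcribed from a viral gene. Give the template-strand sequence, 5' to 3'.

Written 5'→3' the mRNA is AAGCGAGAAAUAGGGCUCCUAUGGAUGUCCCCCGAACGAACCA, so the coding DNA strand is AAGCGAGAAATAGGGCTCCTATGGATGTCCCCCGAACGAACCA. The template is its reverse complement.

5′-TGGTTCGTTCGGGGGACATCCATAGGAGCCCTATTTCTCGCTT-3′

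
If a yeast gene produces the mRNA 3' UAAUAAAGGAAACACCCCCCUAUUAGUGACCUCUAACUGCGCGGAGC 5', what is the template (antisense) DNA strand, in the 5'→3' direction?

Written 5'→3' the mRNA is CGAGGCGCGUCAAUCUCCAGUGAUUAUCCCCCCACAAAGGAAAUAAU, so the coding DNA strand is CGAGGCGCGTCAATCTCCAGTGATTATCCCCCCACAAAGGAAATAAT. The template is its reverse complement.

5′-ATTATTTCCTTTGTGGGGGGATAATCACTGGAGATTGACGCGCCTCG-3′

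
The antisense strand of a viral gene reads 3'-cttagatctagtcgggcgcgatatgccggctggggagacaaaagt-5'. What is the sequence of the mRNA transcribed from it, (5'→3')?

Reading the template 3'→5' as shown, RNA polymerase pairs each base (A→U, T→A, G↔C) to build mRNA 5'→3' directly.

5'-GAAUCUAGAUCAGCCCGCGCUAUACGGCCGACCCCUCUGUUUUCA-3'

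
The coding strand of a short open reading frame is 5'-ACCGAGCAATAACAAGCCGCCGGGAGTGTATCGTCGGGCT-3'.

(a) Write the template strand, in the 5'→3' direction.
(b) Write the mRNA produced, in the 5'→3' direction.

(a) 5'-AGCCCGACGATACACTCCCGGCGGCTTGTTATTGCTCGGT-3'
(b) 5'-ACCGAGCAAUAACAAGCCGCCGGGAGUGUAUCGUCGGGCU-3'

(a) The template strand is the reverse complement of the coding strand: complement TGGCTCGTTATTGTTCGGCGGCCCTCACATAGCAGCCCGA, then reverse.
(b) mRNA matches the coding strand with T→U.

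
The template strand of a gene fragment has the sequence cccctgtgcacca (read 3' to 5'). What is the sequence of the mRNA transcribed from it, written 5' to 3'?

5'-GGGGACACGUGGU-3'

Reading the template 3'→5' as shown, RNA polymerase pairs each base (A→U, T→A, G↔C) to build mRNA 5'→3' directly.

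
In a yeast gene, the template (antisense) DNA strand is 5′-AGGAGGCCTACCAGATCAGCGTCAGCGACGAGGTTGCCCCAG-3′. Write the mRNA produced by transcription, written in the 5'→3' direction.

RNA polymerase reads the template 3'→5' and synthesizes mRNA 5'→3' by base-pairing (A→U, T→A, G↔C). The complement of the template is TCCTCCGGATGGTCTAGTCGCAGTCGCTGCTCCAACGGGGTC; antiparallel, so 5'→3' the coding strand is CTGGGGCAACCTCGTCGCTGACGCTGATCTGGTAGGCCTCCT. Replace T with U for the mRNA.

5′-CUGGGGCAACCUCGUCGCUGACGCUGAUCUGGUAGGCCUCCU-3′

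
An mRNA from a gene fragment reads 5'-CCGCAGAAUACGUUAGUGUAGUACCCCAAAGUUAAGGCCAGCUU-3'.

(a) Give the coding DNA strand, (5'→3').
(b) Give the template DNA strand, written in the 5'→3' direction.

(a) 5'-CCGCAGAATACGTTAGTGTAGTACCCCAAAGTTAAGGCCAGCTT-3'
(b) 5'-AAGCTGGCCTTAACTTTGGGGTACTACACTAACGTATTCTGCGG-3'

(a) The coding strand matches the mRNA with U→T.
(b) The template strand is the reverse complement of the coding strand.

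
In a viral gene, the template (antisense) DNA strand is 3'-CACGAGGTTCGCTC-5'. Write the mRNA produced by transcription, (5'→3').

Reading the template 3'→5' as shown, RNA polymerase pairs each base (A→U, T→A, G↔C) to build mRNA 5'→3' directly.

5'-GUGCUCCAAGCGAG-3'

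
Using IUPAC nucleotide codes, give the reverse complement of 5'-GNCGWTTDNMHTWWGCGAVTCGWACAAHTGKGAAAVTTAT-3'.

5'-ATAABTTTCMCADTTGTWCGABTCGCWWADKNHAAWCGNC-3'

Standard pairs A↔T, G↔C; ambiguity codes pair M↔K, W↔W, D↔H, V↔B, N↔N. Complement (CNGCWAAHNKDAWWCGCTBAGCWTGTTDACMCTTTBAATA), then reverse for 5'→3'.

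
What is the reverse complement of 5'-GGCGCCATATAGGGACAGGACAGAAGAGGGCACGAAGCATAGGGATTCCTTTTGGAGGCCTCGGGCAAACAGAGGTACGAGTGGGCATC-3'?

Reading the sequence 3'→5' and pairing each base (A↔T, G↔C) gives the reverse complement directly.

5'-GATGCCCACTCGTACCTCTGTTTGCCCGAGGCCTCCAAAAGGAATCCCTATGCTTCGTGCCCTCTTCTGTCCTGTCCCTATATGGCGCC-3'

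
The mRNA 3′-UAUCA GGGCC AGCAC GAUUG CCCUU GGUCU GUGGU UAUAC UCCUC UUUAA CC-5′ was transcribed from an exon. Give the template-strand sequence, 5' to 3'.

5'-ATAGTCCCGGTCGTGCTAACGGGAACCAGACACCAATATGAGGAGAAATTGG-3'

Written 5'→3' the mRNA is CCAAUUUCUCCUCAUAUUGGUGUCUGGUUCCCGUUAGCACGACCGGGACUAU, so the coding DNA strand is CCAATTTCTCCTCATATTGGTGTCTGGTTCCCGTTAGCACGACCGGGACTAT. The template is its reverse complement.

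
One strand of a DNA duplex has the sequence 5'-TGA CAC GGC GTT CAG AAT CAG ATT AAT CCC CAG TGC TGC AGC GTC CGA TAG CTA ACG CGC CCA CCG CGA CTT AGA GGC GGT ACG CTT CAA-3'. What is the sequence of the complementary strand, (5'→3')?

5'-TTGAAGCGTACCGCCTCTAAGTCGCGGTGGGCGCGTTAGCTATCGGACGCTGCAGCACTGGGGATTAATCTGATTCTGAACGCCGTGTCA-3'

Pairing A↔T and G↔C gives ACTGTGCCGCAAGTCTTAGTCTAATTAGGGGTCACGACGTCGCAGGCTATCGATTGCGCGGGTGGCGCTGAATCTCCGCCATGCGAAGTT, running 3'→5'. Reverse for the 5'→3' convention.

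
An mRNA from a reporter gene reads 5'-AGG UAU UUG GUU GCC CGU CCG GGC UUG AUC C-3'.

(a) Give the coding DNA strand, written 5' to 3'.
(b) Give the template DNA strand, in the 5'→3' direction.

(a) 5'-AGGTATTTGGTTGCCCGTCCGGGCTTGATCC-3'
(b) 5'-GGATCAAGCCCGGACGGGCAACCAAATACCT-3'

(a) The coding strand matches the mRNA with U→T.
(b) The template strand is the reverse complement of the coding strand.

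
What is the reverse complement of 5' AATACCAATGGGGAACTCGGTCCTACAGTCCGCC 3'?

5′-GGCGGACTGTAGGACCGAGTTCCCCATTGGTATT-3′

Complement each base (A↔T, G↔C): TTATGGTTACCCCTTGAGCCAGGATGTCAGGCGG. Then reverse.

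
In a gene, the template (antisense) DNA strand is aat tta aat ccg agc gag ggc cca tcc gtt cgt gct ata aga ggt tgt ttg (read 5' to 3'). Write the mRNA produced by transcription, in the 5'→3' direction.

5'-CAAACAACCUCUUAUAGCACGAACGGAUGGGCCCUCGCUCGGAUUUAAAUU-3'

The mRNA has the sequence of the coding strand (reverse complement of the template) with T→U. Reverse complement of AATTTAAATCCGAGCGAGGGCCCATCCGTTCGTGCTATAAGAGGTTGTTTG is CAAACAACCTCTTATAGCACGAACGGATGGGCCCTCGCTCGGATTTAAATT; then T→U.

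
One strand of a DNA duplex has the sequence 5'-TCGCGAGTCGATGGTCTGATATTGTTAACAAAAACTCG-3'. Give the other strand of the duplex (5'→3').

5′-CGAGTTTTTGTTAACAATATCAGACCATCGACTCGCGA-3′

Pairing A↔T and G↔C gives AGCGCTCAGCTACCAGACTATAACAATTGTTTTTGAGC, running 3'→5'. Reverse for the 5'→3' convention.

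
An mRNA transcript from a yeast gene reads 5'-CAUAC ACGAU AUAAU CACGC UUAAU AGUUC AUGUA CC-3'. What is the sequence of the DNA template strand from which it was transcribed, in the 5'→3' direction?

Replace U with T to get the coding DNA strand: CATACACGATATAATCACGCTTAATAGTTCATGTACC. The template strand is its reverse complement (complement GTATGTGCTATATTAGTGCGAATTATCAAGTACATGG, then reverse).

5'-GGTACATGAACTATTAAGCGTGATTATATCGTGTATG-3'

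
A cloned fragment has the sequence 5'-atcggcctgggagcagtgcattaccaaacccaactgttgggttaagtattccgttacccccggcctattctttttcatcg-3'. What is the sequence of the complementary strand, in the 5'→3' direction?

5'-CGATGAAAAAGAATAGGCCGGGGGTAACGGAATACTTAACCCAACAGTTGGGTTTGGTAATGCACTGCTCCCAGGCCGAT-3'

The complement of ATCGGCCTGGGAGCAGTGCATTACCAAACCCAACTGTTGGGTTAAGTATTCCGTTACCCCCGGCCTATTCTTTTTCATCG is TAGCCGGACCCTCGTCACGTAATGGTTTGGGTTGACAACCCAATTCATAAGGCAATGGGGGCCGGATAAGAAAAAGTAGC (A↔T, G↔C). DNA strands are antiparallel, so the complementary strand runs 3'→5'; reversing gives the 5'→3' form.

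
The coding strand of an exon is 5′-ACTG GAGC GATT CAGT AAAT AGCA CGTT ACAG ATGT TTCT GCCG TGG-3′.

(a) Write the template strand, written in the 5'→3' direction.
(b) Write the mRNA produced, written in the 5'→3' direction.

(a) 5'-CCACGGCAGAAACATCTGTAACGTGCTATTTACTGAATCGCTCCAGT-3'
(b) 5'-ACUGGAGCGAUUCAGUAAAUAGCACGUUACAGAUGUUUCUGCCGUGG-3'

(a) The template strand is the reverse complement of the coding strand: complement TGACCTCGCTAAGTCATTTATCGTGCAATGTCTACAAAGACGGCACC, then reverse.
(b) mRNA matches the coding strand with T→U.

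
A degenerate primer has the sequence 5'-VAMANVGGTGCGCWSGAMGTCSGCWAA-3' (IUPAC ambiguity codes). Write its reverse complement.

5′-TTWGCSGACKTCSWGCGCACCBNTKTB-3′

Standard pairs A↔T, G↔C; ambiguity codes pair M↔K, W↔W, S↔S, V↔B, N↔N. Complement (BTKTNBCCACGCGWSCTKCAGSCGWTT), then reverse for 5'→3'.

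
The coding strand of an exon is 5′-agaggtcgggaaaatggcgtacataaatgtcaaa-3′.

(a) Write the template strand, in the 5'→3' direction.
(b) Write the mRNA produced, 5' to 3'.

(a) 5'-TTTGACATTTATGTACGCCATTTTCCCGACCTCT-3'
(b) 5'-AGAGGUCGGGAAAAUGGCGUACAUAAAUGUCAAA-3'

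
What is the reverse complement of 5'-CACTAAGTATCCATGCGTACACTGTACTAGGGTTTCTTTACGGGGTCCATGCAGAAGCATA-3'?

5'-TATGCTTCTGCATGGACCCCGTAAAGAAACCCTAGTACAGTGTACGCATGGATACTTAGTG-3'

Complement each base (A↔T, G↔C): GTGATTCATAGGTACGCATGTGACATGATCCCAAAGAAATGCCCCAGGTACGTCTTCGTAT. Then reverse.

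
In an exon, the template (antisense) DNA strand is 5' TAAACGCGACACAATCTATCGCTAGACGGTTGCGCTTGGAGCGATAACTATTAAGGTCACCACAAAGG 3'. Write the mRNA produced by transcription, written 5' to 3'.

RNA polymerase reads the template 3'→5' and synthesizes mRNA 5'→3' by base-pairing (A→U, T→A, G↔C). The complement of the template is ATTTGCGCTGTGTTAGATAGCGATCTGCCAACGCGAACCTCGCTATTGATAATTCCAGTGGTGTTTCC; antiparallel, so 5'→3' the coding strand is CCTTTGTGGTGACCTTAATAGTTATCGCTCCAAGCGCAACCGTCTAGCGATAGATTGTGTCGCGTTTA. Replace T with U for the mRNA.

5′-CCUUUGUGGUGACCUUAAUAGUUAUCGCUCCAAGCGCAACCGUCUAGCGAUAGAUUGUGUCGCGUUUA-3′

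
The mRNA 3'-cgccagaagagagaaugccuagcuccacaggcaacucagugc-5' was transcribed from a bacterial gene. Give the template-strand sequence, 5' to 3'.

Written 5'→3' the mRNA is CGUGACUCAACGGACACCUCGAUCCGUAAGAGAGAAGACCGC, so the coding DNA strand is CGTGACTCAACGGACACCTCGATCCGTAAGAGAGAAGACCGC. The template is its reverse complement.

5′-GCGGTCTTCTCTCTTACGGATCGAGGTGTCCGTTGAGTCACG-3′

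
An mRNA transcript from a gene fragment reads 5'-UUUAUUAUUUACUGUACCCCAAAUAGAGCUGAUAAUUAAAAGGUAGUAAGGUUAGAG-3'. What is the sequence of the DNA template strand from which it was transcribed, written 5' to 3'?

5′-CTCTAACCTTACTACCTTTTAATTATCAGCTCTATTTGGGGTACAGTAAATAATAAA-3′

Replace U with T to get the coding DNA strand: TTTATTATTTACTGTACCCCAAATAGAGCTGATAATTAAAAGGTAGTAAGGTTAGAG. The template strand is its reverse complement (complement AAATAATAAATGACATGGGGTTTATCTCGACTATTAATTTTCCATCATTCCAATCTC, then reverse).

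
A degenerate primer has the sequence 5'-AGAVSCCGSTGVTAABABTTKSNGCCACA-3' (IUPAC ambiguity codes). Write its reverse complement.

Standard pairs A↔T, G↔C; ambiguity codes pair K↔M, S↔S, B↔V, N↔N. Complement (TCTBSGGCSACBATTVTVAAMSNCGGTGT), then reverse for 5'→3'.

5′-TGTGGCNSMAAVTVTTABCASCGGSBTCT-3′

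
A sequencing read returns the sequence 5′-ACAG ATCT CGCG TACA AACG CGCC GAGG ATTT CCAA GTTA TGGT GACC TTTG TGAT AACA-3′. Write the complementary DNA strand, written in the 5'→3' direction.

5′-TGTTATCACAAAGGTCACCATAACTTGGAAATCCTCGGCGCGTTTGTACGCGAGATCTGT-3′

Pairing A↔T and G↔C gives TGTCTAGAGCGCATGTTTGCGCGGCTCCTAAAGGTTCAATACCACTGGAAACACTATTGT, running 3'→5'. Reverse for the 5'→3' convention.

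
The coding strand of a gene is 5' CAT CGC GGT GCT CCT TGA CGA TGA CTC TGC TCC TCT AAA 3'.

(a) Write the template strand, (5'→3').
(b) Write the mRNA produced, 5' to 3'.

(a) 5'-TTTAGAGGAGCAGAGTCATCGTCAAGGAGCACCGCGATG-3'
(b) 5'-CAUCGCGGUGCUCCUUGACGAUGACUCUGCUCCUCUAAA-3'

(a) The template strand is the reverse complement of the coding strand: complement GTAGCGCCACGAGGAACTGCTACTGAGACGAGGAGATTT, then reverse.
(b) mRNA matches the coding strand with T→U.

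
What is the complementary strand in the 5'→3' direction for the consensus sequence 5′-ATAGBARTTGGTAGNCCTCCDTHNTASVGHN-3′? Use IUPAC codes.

Standard pairs A↔T, G↔C; ambiguity codes pair R↔Y, S↔S, B↔V, D↔H, N↔N. Complement (TATCVTYAACCATCNGGAGGHADNATSBCDN), then reverse for 5'→3'.

5'-NDCBSTANDAHGGAGGNCTACCAAYTVCTAT-3'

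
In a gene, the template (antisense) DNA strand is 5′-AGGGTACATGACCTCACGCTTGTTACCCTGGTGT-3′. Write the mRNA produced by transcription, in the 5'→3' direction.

5'-ACACCAGGGUAACAAGCGUGAGGUCAUGUACCCU-3'

RNA polymerase reads the template 3'→5' and synthesizes mRNA 5'→3' by base-pairing (A→U, T→A, G↔C). The complement of the template is TCCCATGTACTGGAGTGCGAACAATGGGACCACA; antiparallel, so 5'→3' the coding strand is ACACCAGGGTAACAAGCGTGAGGTCATGTACCCT. Replace T with U for the mRNA.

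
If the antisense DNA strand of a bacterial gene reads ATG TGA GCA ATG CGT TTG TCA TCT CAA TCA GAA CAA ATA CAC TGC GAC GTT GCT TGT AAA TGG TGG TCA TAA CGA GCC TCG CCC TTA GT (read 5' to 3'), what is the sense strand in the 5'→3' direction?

The coding strand is complementary and antiparallel to the template: take the complement (A↔T, G↔C) and reverse.

5'-ACTAAGGGCGAGGCTCGTTATGACCACCATTTACAAGCAACGTCGCAGTGTATTTGTTCTGATTGAGATGACAAACGCATTGCTCACAT-3'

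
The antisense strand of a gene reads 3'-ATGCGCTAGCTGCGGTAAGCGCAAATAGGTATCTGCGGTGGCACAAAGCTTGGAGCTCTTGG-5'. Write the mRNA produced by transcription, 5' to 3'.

5′-UACGCGAUCGACGCCAUUCGCGUUUAUCCAUAGACGCCACCGUGUUUCGAACCUCGAGAACC-3′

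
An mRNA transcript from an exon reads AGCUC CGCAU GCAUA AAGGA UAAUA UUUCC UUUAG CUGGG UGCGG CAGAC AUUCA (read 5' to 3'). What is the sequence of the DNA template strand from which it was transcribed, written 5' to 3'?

Replace U with T to get the coding DNA strand: AGCTCCGCATGCATAAAGGATAATATTTCCTTTAGCTGGGTGCGGCAGACATTCA. The template strand is its reverse complement (complement TCGAGGCGTACGTATTTCCTATTATAAAGGAAATCGACCCACGCCGTCTGTAAGT, then reverse).

5'-TGAATGTCTGCCGCACCCAGCTAAAGGAAATATTATCCTTTATGCATGCGGAGCT-3'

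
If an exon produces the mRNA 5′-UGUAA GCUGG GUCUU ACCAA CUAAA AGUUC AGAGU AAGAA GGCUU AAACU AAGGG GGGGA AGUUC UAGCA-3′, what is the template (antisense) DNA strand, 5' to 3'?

5'-TGCTAGAACTTCCCCCCCTTAGTTTAAGCCTTCTTACTCTGAACTTTTAGTTGGTAAGACCCAGCTTACA-3'

Replace U with T to get the coding DNA strand: TGTAAGCTGGGTCTTACCAACTAAAAGTTCAGAGTAAGAAGGCTTAAACTAAGGGGGGGAAGTTCTAGCA. The template strand is its reverse complement (complement ACATTCGACCCAGAATGGTTGATTTTCAAGTCTCATTCTTCCGAATTTGATTCCCCCCCTTCAAGATCGT, then reverse).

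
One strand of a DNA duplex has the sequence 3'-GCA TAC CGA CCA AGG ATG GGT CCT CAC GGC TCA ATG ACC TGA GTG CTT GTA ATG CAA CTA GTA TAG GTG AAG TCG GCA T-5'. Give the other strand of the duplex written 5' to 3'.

The strand is given 3'→5', so its complement runs 5'→3' in the same left-to-right order: pair each base A↔T, G↔C.

5'-CGTATGGCTGGTTCCTACCCAGGAGTGCCGAGTTACTGGACTCACGAACATTACGTTGATCATATCCACTTCAGCCGTA-3'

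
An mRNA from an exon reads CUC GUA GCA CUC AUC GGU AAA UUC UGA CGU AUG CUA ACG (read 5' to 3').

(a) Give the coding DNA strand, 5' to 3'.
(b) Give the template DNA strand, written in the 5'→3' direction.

(a) 5'-CTCGTAGCACTCATCGGTAAATTCTGACGTATGCTAACG-3'
(b) 5'-CGTTAGCATACGTCAGAATTTACCGATGAGTGCTACGAG-3'

(a) The coding strand matches the mRNA with U→T.
(b) The template strand is the reverse complement of the coding strand.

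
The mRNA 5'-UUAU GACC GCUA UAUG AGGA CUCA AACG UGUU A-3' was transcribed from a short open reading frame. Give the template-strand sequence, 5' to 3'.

5'-TAACACGTTTGAGTCCTCATATAGCGGTCATAA-3'

Replace U with T to get the coding DNA strand: TTATGACCGCTATATGAGGACTCAAACGTGTTA. The template strand is its reverse complement (complement AATACTGGCGATATACTCCTGAGTTTGCACAAT, then reverse).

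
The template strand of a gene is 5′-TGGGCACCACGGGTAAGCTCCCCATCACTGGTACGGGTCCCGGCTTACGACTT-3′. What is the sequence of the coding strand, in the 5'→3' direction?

5'-AAGTCGTAAGCCGGGACCCGTACCAGTGATGGGGAGCTTACCCGTGGTGCCCA-3'

The coding strand is complementary and antiparallel to the template: take the complement (A↔T, G↔C) and reverse.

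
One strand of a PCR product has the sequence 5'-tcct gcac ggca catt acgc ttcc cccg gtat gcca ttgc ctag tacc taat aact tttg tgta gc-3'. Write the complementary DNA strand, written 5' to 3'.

Pairing A↔T and G↔C gives AGGACGTGCCGTGTAATGCGAAGGGGGCCATACGGTAACGGATCATGGATTATTGAAAACACATCG, running 3'→5'. Reverse for the 5'→3' convention.

5'-GCTACACAAAAGTTATTAGGTACTAGGCAATGGCATACCGGGGGAAGCGTAATGTGCCGTGCAGGA-3'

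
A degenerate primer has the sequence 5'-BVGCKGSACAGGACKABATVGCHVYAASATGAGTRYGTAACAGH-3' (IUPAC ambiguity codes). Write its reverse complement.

5'-DCTGTTACRYACTCATSTTRBDGCBATVTMGTCCTGTSCMGCBV-3'

Standard pairs A↔T, G↔C; ambiguity codes pair R↔Y, K↔M, S↔S, B↔V, H↔D. Complement (VBCGMCSTGTCCTGMTVTABCGDBRTTSTACTCAYRCATTGTCD), then reverse for 5'→3'.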